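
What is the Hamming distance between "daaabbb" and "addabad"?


Comparing "daaabbb" and "addabad" position by position:
  Position 0: 'd' vs 'a' => differ
  Position 1: 'a' vs 'd' => differ
  Position 2: 'a' vs 'd' => differ
  Position 3: 'a' vs 'a' => same
  Position 4: 'b' vs 'b' => same
  Position 5: 'b' vs 'a' => differ
  Position 6: 'b' vs 'd' => differ
Total differences (Hamming distance): 5

5


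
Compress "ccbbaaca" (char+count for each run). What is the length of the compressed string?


Input: ccbbaaca
Runs:
  'c' x 2 => "c2"
  'b' x 2 => "b2"
  'a' x 2 => "a2"
  'c' x 1 => "c1"
  'a' x 1 => "a1"
Compressed: "c2b2a2c1a1"
Compressed length: 10

10


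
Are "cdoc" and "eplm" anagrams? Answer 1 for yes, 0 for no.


Strings: "cdoc", "eplm"
Sorted first:  ccdo
Sorted second: elmp
Differ at position 0: 'c' vs 'e' => not anagrams

0


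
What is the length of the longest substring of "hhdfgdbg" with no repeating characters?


Input: "hhdfgdbg"
Sliding window (track last position of each char):
  Position 0 ('h'): window [0,0] length 1 -- new best
  Position 1 ('h'): repeat (last at 0), move window start to 1
  Position 1 ('h'): window [1,1] length 1
  Position 2 ('d'): window [1,2] length 2 -- new best
  Position 3 ('f'): window [1,3] length 3 -- new best
  Position 4 ('g'): window [1,4] length 4 -- new best
  Position 5 ('d'): repeat (last at 2), move window start to 3
  Position 5 ('d'): window [3,5] length 3
  Position 6 ('b'): window [3,6] length 4
  Position 7 ('g'): repeat (last at 4), move window start to 5
  Position 7 ('g'): window [5,7] length 3
Longest substring with no repeats: "hdfg" with length 4

4


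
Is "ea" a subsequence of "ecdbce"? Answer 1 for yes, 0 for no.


Check if "ea" is a subsequence of "ecdbce"
Greedy scan:
  Position 0 ('e'): matches sub[0] = 'e'
  Position 1 ('c'): no match needed
  Position 2 ('d'): no match needed
  Position 3 ('b'): no match needed
  Position 4 ('c'): no match needed
  Position 5 ('e'): no match needed
Only matched 1/2 characters => not a subsequence

0


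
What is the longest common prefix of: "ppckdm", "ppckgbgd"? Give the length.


Words: ppckdm, ppckgbgd
  Position 0: all 'p' => match
  Position 1: all 'p' => match
  Position 2: all 'c' => match
  Position 3: all 'k' => match
  Position 4: ('d', 'g') => mismatch, stop
LCP = "ppck" (length 4)

4


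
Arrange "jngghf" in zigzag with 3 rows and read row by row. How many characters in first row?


Zigzag "jngghf" into 3 rows:
Placing characters:
  'j' => row 0
  'n' => row 1
  'g' => row 2
  'g' => row 1
  'h' => row 0
  'f' => row 1
Rows:
  Row 0: "jh"
  Row 1: "ngf"
  Row 2: "g"
First row length: 2

2


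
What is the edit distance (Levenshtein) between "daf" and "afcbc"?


Computing edit distance: "daf" -> "afcbc"
DP table:
           a    f    c    b    c
      0    1    2    3    4    5
  d   1    1    2    3    4    5
  a   2    1    2    3    4    5
  f   3    2    1    2    3    4
Edit distance = dp[3][5] = 4

4


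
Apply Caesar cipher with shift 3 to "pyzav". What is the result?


Caesar cipher: shift "pyzav" by 3
  'p' (pos 15) + 3 = pos 18 = 's'
  'y' (pos 24) + 3 = pos 1 = 'b'
  'z' (pos 25) + 3 = pos 2 = 'c'
  'a' (pos 0) + 3 = pos 3 = 'd'
  'v' (pos 21) + 3 = pos 24 = 'y'
Result: sbcdy

sbcdy


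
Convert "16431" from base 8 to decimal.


Input: "16431" in base 8
Positional expansion:
  Digit '1' (value 1) x 8^4 = 4096
  Digit '6' (value 6) x 8^3 = 3072
  Digit '4' (value 4) x 8^2 = 256
  Digit '3' (value 3) x 8^1 = 24
  Digit '1' (value 1) x 8^0 = 1
Sum = 7449

7449


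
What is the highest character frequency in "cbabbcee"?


Input: cbabbcee
Character counts:
  'a': 1
  'b': 3
  'c': 2
  'e': 2
Maximum frequency: 3

3


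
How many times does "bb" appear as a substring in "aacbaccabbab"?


Searching for "bb" in "aacbaccabbab"
Scanning each position:
  Position 0: "aa" => no
  Position 1: "ac" => no
  Position 2: "cb" => no
  Position 3: "ba" => no
  Position 4: "ac" => no
  Position 5: "cc" => no
  Position 6: "ca" => no
  Position 7: "ab" => no
  Position 8: "bb" => MATCH
  Position 9: "ba" => no
  Position 10: "ab" => no
Total occurrences: 1

1


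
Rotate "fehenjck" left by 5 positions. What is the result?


Input: "fehenjck", rotate left by 5
First 5 characters: "fehen"
Remaining characters: "jck"
Concatenate remaining + first: "jck" + "fehen" = "jckfehen"

jckfehen


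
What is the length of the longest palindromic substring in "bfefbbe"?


Input: "bfefbbe"
Checking substrings for palindromes:
  [0:5] "bfefb" (len 5) => palindrome
  [1:4] "fef" (len 3) => palindrome
  [4:6] "bb" (len 2) => palindrome
Longest palindromic substring: "bfefb" with length 5

5


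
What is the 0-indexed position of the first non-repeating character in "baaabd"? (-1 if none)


Input: baaabd
Character frequencies:
  'a': 3
  'b': 2
  'd': 1
Scanning left to right for freq == 1:
  Position 0 ('b'): freq=2, skip
  Position 1 ('a'): freq=3, skip
  Position 2 ('a'): freq=3, skip
  Position 3 ('a'): freq=3, skip
  Position 4 ('b'): freq=2, skip
  Position 5 ('d'): unique! => answer = 5

5


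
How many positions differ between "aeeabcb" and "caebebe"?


Comparing "aeeabcb" and "caebebe" position by position:
  Position 0: 'a' vs 'c' => DIFFER
  Position 1: 'e' vs 'a' => DIFFER
  Position 2: 'e' vs 'e' => same
  Position 3: 'a' vs 'b' => DIFFER
  Position 4: 'b' vs 'e' => DIFFER
  Position 5: 'c' vs 'b' => DIFFER
  Position 6: 'b' vs 'e' => DIFFER
Positions that differ: 6

6


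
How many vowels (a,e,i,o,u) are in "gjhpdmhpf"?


Input: gjhpdmhpf
Checking each character:
  'g' at position 0: consonant
  'j' at position 1: consonant
  'h' at position 2: consonant
  'p' at position 3: consonant
  'd' at position 4: consonant
  'm' at position 5: consonant
  'h' at position 6: consonant
  'p' at position 7: consonant
  'f' at position 8: consonant
Total vowels: 0

0


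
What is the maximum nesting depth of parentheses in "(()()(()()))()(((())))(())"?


Input: "(()()(()()))()(((())))(())"
Tracking depth:
  Position 0 '(': depth becomes 1
  Position 1 '(': depth becomes 2
  Position 2 ')': depth becomes 1
  Position 3 '(': depth becomes 2
  Position 4 ')': depth becomes 1
  Position 5 '(': depth becomes 2
  Position 6 '(': depth becomes 3
  Position 7 ')': depth becomes 2
  Position 8 '(': depth becomes 3
  Position 9 ')': depth becomes 2
  Position 10 ')': depth becomes 1
  Position 11 ')': depth becomes 0
  Position 12 '(': depth becomes 1
  Position 13 ')': depth becomes 0
  Position 14 '(': depth becomes 1
  Position 15 '(': depth becomes 2
  Position 16 '(': depth becomes 3
  Position 17 '(': depth becomes 4
  Position 18 ')': depth becomes 3
  Position 19 ')': depth becomes 2
  Position 20 ')': depth becomes 1
  Position 21 ')': depth becomes 0
  Position 22 '(': depth becomes 1
  Position 23 '(': depth becomes 2
  Position 24 ')': depth becomes 1
  Position 25 ')': depth becomes 0
Maximum depth reached: 4

4


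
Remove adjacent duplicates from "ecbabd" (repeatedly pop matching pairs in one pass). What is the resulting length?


Input: ecbabd
Stack-based adjacent duplicate removal:
  Read 'e': push. Stack: e
  Read 'c': push. Stack: ec
  Read 'b': push. Stack: ecb
  Read 'a': push. Stack: ecba
  Read 'b': push. Stack: ecbab
  Read 'd': push. Stack: ecbabd
Final stack: "ecbabd" (length 6)

6


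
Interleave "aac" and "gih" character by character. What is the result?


Interleaving "aac" and "gih":
  Position 0: 'a' from first, 'g' from second => "ag"
  Position 1: 'a' from first, 'i' from second => "ai"
  Position 2: 'c' from first, 'h' from second => "ch"
Result: agaich

agaich


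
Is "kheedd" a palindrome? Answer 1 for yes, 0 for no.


Input: kheedd
Reversed: ddeehk
  Compare pos 0 ('k') with pos 5 ('d'): MISMATCH
  Compare pos 1 ('h') with pos 4 ('d'): MISMATCH
  Compare pos 2 ('e') with pos 3 ('e'): match
Result: not a palindrome

0


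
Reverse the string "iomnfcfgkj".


Input: iomnfcfgkj
Reading characters right to left:
  Position 9: 'j'
  Position 8: 'k'
  Position 7: 'g'
  Position 6: 'f'
  Position 5: 'c'
  Position 4: 'f'
  Position 3: 'n'
  Position 2: 'm'
  Position 1: 'o'
  Position 0: 'i'
Reversed: jkgfcfnmoi

jkgfcfnmoi


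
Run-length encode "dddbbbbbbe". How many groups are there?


Input: dddbbbbbbe
Scanning for consecutive runs:
  Group 1: 'd' x 3 (positions 0-2)
  Group 2: 'b' x 6 (positions 3-8)
  Group 3: 'e' x 1 (positions 9-9)
Total groups: 3

3


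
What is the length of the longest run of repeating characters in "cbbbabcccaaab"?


Input: "cbbbabcccaaab"
Scanning for longest run:
  Position 1 ('b'): new char, reset run to 1
  Position 2 ('b'): continues run of 'b', length=2
  Position 3 ('b'): continues run of 'b', length=3
  Position 4 ('a'): new char, reset run to 1
  Position 5 ('b'): new char, reset run to 1
  Position 6 ('c'): new char, reset run to 1
  Position 7 ('c'): continues run of 'c', length=2
  Position 8 ('c'): continues run of 'c', length=3
  Position 9 ('a'): new char, reset run to 1
  Position 10 ('a'): continues run of 'a', length=2
  Position 11 ('a'): continues run of 'a', length=3
  Position 12 ('b'): new char, reset run to 1
Longest run: 'b' with length 3

3


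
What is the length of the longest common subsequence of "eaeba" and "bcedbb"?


LCS of "eaeba" and "bcedbb"
DP table:
           b    c    e    d    b    b
      0    0    0    0    0    0    0
  e   0    0    0    1    1    1    1
  a   0    0    0    1    1    1    1
  e   0    0    0    1    1    1    1
  b   0    1    1    1    1    2    2
  a   0    1    1    1    1    2    2
LCS length = dp[5][6] = 2

2


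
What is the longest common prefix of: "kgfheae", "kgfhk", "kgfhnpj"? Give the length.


Words: kgfheae, kgfhk, kgfhnpj
  Position 0: all 'k' => match
  Position 1: all 'g' => match
  Position 2: all 'f' => match
  Position 3: all 'h' => match
  Position 4: ('e', 'k', 'n') => mismatch, stop
LCP = "kgfh" (length 4)

4


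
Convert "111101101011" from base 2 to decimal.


Input: "111101101011" in base 2
Positional expansion:
  Digit '1' (value 1) x 2^11 = 2048
  Digit '1' (value 1) x 2^10 = 1024
  Digit '1' (value 1) x 2^9 = 512
  Digit '1' (value 1) x 2^8 = 256
  Digit '0' (value 0) x 2^7 = 0
  Digit '1' (value 1) x 2^6 = 64
  Digit '1' (value 1) x 2^5 = 32
  Digit '0' (value 0) x 2^4 = 0
  Digit '1' (value 1) x 2^3 = 8
  Digit '0' (value 0) x 2^2 = 0
  Digit '1' (value 1) x 2^1 = 2
  Digit '1' (value 1) x 2^0 = 1
Sum = 3947

3947


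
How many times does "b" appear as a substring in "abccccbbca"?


Searching for "b" in "abccccbbca"
Scanning each position:
  Position 0: "a" => no
  Position 1: "b" => MATCH
  Position 2: "c" => no
  Position 3: "c" => no
  Position 4: "c" => no
  Position 5: "c" => no
  Position 6: "b" => MATCH
  Position 7: "b" => MATCH
  Position 8: "c" => no
  Position 9: "a" => no
Total occurrences: 3

3


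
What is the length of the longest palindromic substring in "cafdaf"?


Input: "cafdaf"
Checking substrings for palindromes:
  No multi-char palindromic substrings found
Longest palindromic substring: "c" with length 1

1


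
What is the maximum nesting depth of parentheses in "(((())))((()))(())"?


Input: "(((())))((()))(())"
Tracking depth:
  Position 0 '(': depth becomes 1
  Position 1 '(': depth becomes 2
  Position 2 '(': depth becomes 3
  Position 3 '(': depth becomes 4
  Position 4 ')': depth becomes 3
  Position 5 ')': depth becomes 2
  Position 6 ')': depth becomes 1
  Position 7 ')': depth becomes 0
  Position 8 '(': depth becomes 1
  Position 9 '(': depth becomes 2
  Position 10 '(': depth becomes 3
  Position 11 ')': depth becomes 2
  Position 12 ')': depth becomes 1
  Position 13 ')': depth becomes 0
  Position 14 '(': depth becomes 1
  Position 15 '(': depth becomes 2
  Position 16 ')': depth becomes 1
  Position 17 ')': depth becomes 0
Maximum depth reached: 4

4


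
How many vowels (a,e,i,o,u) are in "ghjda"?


Input: ghjda
Checking each character:
  'g' at position 0: consonant
  'h' at position 1: consonant
  'j' at position 2: consonant
  'd' at position 3: consonant
  'a' at position 4: vowel (running total: 1)
Total vowels: 1

1


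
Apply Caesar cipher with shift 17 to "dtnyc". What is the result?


Caesar cipher: shift "dtnyc" by 17
  'd' (pos 3) + 17 = pos 20 = 'u'
  't' (pos 19) + 17 = pos 10 = 'k'
  'n' (pos 13) + 17 = pos 4 = 'e'
  'y' (pos 24) + 17 = pos 15 = 'p'
  'c' (pos 2) + 17 = pos 19 = 't'
Result: ukept

ukept


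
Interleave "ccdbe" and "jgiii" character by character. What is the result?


Interleaving "ccdbe" and "jgiii":
  Position 0: 'c' from first, 'j' from second => "cj"
  Position 1: 'c' from first, 'g' from second => "cg"
  Position 2: 'd' from first, 'i' from second => "di"
  Position 3: 'b' from first, 'i' from second => "bi"
  Position 4: 'e' from first, 'i' from second => "ei"
Result: cjcgdibiei

cjcgdibiei


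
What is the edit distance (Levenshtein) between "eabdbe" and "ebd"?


Computing edit distance: "eabdbe" -> "ebd"
DP table:
           e    b    d
      0    1    2    3
  e   1    0    1    2
  a   2    1    1    2
  b   3    2    1    2
  d   4    3    2    1
  b   5    4    3    2
  e   6    5    4    3
Edit distance = dp[6][3] = 3

3


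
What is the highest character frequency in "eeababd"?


Input: eeababd
Character counts:
  'a': 2
  'b': 2
  'd': 1
  'e': 2
Maximum frequency: 2

2


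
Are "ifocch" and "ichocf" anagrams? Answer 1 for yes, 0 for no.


Strings: "ifocch", "ichocf"
Sorted first:  ccfhio
Sorted second: ccfhio
Sorted forms match => anagrams

1


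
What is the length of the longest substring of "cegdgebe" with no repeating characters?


Input: "cegdgebe"
Sliding window (track last position of each char):
  Position 0 ('c'): window [0,0] length 1 -- new best
  Position 1 ('e'): window [0,1] length 2 -- new best
  Position 2 ('g'): window [0,2] length 3 -- new best
  Position 3 ('d'): window [0,3] length 4 -- new best
  Position 4 ('g'): repeat (last at 2), move window start to 3
  Position 4 ('g'): window [3,4] length 2
  Position 5 ('e'): window [3,5] length 3
  Position 6 ('b'): window [3,6] length 4
  Position 7 ('e'): repeat (last at 5), move window start to 6
  Position 7 ('e'): window [6,7] length 2
Longest substring with no repeats: "cegd" with length 4

4


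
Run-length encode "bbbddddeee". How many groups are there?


Input: bbbddddeee
Scanning for consecutive runs:
  Group 1: 'b' x 3 (positions 0-2)
  Group 2: 'd' x 4 (positions 3-6)
  Group 3: 'e' x 3 (positions 7-9)
Total groups: 3

3


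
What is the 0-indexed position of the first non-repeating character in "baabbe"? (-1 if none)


Input: baabbe
Character frequencies:
  'a': 2
  'b': 3
  'e': 1
Scanning left to right for freq == 1:
  Position 0 ('b'): freq=3, skip
  Position 1 ('a'): freq=2, skip
  Position 2 ('a'): freq=2, skip
  Position 3 ('b'): freq=3, skip
  Position 4 ('b'): freq=3, skip
  Position 5 ('e'): unique! => answer = 5

5


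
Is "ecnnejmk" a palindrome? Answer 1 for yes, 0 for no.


Input: ecnnejmk
Reversed: kmjennce
  Compare pos 0 ('e') with pos 7 ('k'): MISMATCH
  Compare pos 1 ('c') with pos 6 ('m'): MISMATCH
  Compare pos 2 ('n') with pos 5 ('j'): MISMATCH
  Compare pos 3 ('n') with pos 4 ('e'): MISMATCH
Result: not a palindrome

0


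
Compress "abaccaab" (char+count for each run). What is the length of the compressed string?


Input: abaccaab
Runs:
  'a' x 1 => "a1"
  'b' x 1 => "b1"
  'a' x 1 => "a1"
  'c' x 2 => "c2"
  'a' x 2 => "a2"
  'b' x 1 => "b1"
Compressed: "a1b1a1c2a2b1"
Compressed length: 12

12


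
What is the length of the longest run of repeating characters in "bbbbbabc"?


Input: "bbbbbabc"
Scanning for longest run:
  Position 1 ('b'): continues run of 'b', length=2
  Position 2 ('b'): continues run of 'b', length=3
  Position 3 ('b'): continues run of 'b', length=4
  Position 4 ('b'): continues run of 'b', length=5
  Position 5 ('a'): new char, reset run to 1
  Position 6 ('b'): new char, reset run to 1
  Position 7 ('c'): new char, reset run to 1
Longest run: 'b' with length 5

5


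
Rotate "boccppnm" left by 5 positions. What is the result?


Input: "boccppnm", rotate left by 5
First 5 characters: "boccp"
Remaining characters: "pnm"
Concatenate remaining + first: "pnm" + "boccp" = "pnmboccp"

pnmboccp


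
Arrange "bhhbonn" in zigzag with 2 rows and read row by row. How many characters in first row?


Zigzag "bhhbonn" into 2 rows:
Placing characters:
  'b' => row 0
  'h' => row 1
  'h' => row 0
  'b' => row 1
  'o' => row 0
  'n' => row 1
  'n' => row 0
Rows:
  Row 0: "bhon"
  Row 1: "hbn"
First row length: 4

4


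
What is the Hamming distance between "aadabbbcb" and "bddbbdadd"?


Comparing "aadabbbcb" and "bddbbdadd" position by position:
  Position 0: 'a' vs 'b' => differ
  Position 1: 'a' vs 'd' => differ
  Position 2: 'd' vs 'd' => same
  Position 3: 'a' vs 'b' => differ
  Position 4: 'b' vs 'b' => same
  Position 5: 'b' vs 'd' => differ
  Position 6: 'b' vs 'a' => differ
  Position 7: 'c' vs 'd' => differ
  Position 8: 'b' vs 'd' => differ
Total differences (Hamming distance): 7

7


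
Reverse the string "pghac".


Input: pghac
Reading characters right to left:
  Position 4: 'c'
  Position 3: 'a'
  Position 2: 'h'
  Position 1: 'g'
  Position 0: 'p'
Reversed: cahgp

cahgp


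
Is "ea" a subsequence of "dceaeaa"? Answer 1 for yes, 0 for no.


Check if "ea" is a subsequence of "dceaeaa"
Greedy scan:
  Position 0 ('d'): no match needed
  Position 1 ('c'): no match needed
  Position 2 ('e'): matches sub[0] = 'e'
  Position 3 ('a'): matches sub[1] = 'a'
  Position 4 ('e'): no match needed
  Position 5 ('a'): no match needed
  Position 6 ('a'): no match needed
All 2 characters matched => is a subsequence

1


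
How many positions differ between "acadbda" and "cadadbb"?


Comparing "acadbda" and "cadadbb" position by position:
  Position 0: 'a' vs 'c' => DIFFER
  Position 1: 'c' vs 'a' => DIFFER
  Position 2: 'a' vs 'd' => DIFFER
  Position 3: 'd' vs 'a' => DIFFER
  Position 4: 'b' vs 'd' => DIFFER
  Position 5: 'd' vs 'b' => DIFFER
  Position 6: 'a' vs 'b' => DIFFER
Positions that differ: 7

7


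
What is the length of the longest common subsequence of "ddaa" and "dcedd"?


LCS of "ddaa" and "dcedd"
DP table:
           d    c    e    d    d
      0    0    0    0    0    0
  d   0    1    1    1    1    1
  d   0    1    1    1    2    2
  a   0    1    1    1    2    2
  a   0    1    1    1    2    2
LCS length = dp[4][5] = 2

2


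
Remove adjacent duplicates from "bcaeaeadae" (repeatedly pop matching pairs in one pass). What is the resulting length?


Input: bcaeaeadae
Stack-based adjacent duplicate removal:
  Read 'b': push. Stack: b
  Read 'c': push. Stack: bc
  Read 'a': push. Stack: bca
  Read 'e': push. Stack: bcae
  Read 'a': push. Stack: bcaea
  Read 'e': push. Stack: bcaeae
  Read 'a': push. Stack: bcaeaea
  Read 'd': push. Stack: bcaeaead
  Read 'a': push. Stack: bcaeaeada
  Read 'e': push. Stack: bcaeaeadae
Final stack: "bcaeaeadae" (length 10)

10


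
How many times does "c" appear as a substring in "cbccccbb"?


Searching for "c" in "cbccccbb"
Scanning each position:
  Position 0: "c" => MATCH
  Position 1: "b" => no
  Position 2: "c" => MATCH
  Position 3: "c" => MATCH
  Position 4: "c" => MATCH
  Position 5: "c" => MATCH
  Position 6: "b" => no
  Position 7: "b" => no
Total occurrences: 5

5


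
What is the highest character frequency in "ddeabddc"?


Input: ddeabddc
Character counts:
  'a': 1
  'b': 1
  'c': 1
  'd': 4
  'e': 1
Maximum frequency: 4

4


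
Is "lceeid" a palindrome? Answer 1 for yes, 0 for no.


Input: lceeid
Reversed: dieecl
  Compare pos 0 ('l') with pos 5 ('d'): MISMATCH
  Compare pos 1 ('c') with pos 4 ('i'): MISMATCH
  Compare pos 2 ('e') with pos 3 ('e'): match
Result: not a palindrome

0


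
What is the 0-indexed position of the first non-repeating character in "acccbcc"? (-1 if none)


Input: acccbcc
Character frequencies:
  'a': 1
  'b': 1
  'c': 5
Scanning left to right for freq == 1:
  Position 0 ('a'): unique! => answer = 0

0


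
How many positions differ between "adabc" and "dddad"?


Comparing "adabc" and "dddad" position by position:
  Position 0: 'a' vs 'd' => DIFFER
  Position 1: 'd' vs 'd' => same
  Position 2: 'a' vs 'd' => DIFFER
  Position 3: 'b' vs 'a' => DIFFER
  Position 4: 'c' vs 'd' => DIFFER
Positions that differ: 4

4


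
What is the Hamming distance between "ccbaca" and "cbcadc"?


Comparing "ccbaca" and "cbcadc" position by position:
  Position 0: 'c' vs 'c' => same
  Position 1: 'c' vs 'b' => differ
  Position 2: 'b' vs 'c' => differ
  Position 3: 'a' vs 'a' => same
  Position 4: 'c' vs 'd' => differ
  Position 5: 'a' vs 'c' => differ
Total differences (Hamming distance): 4

4


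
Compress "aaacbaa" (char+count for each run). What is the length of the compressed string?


Input: aaacbaa
Runs:
  'a' x 3 => "a3"
  'c' x 1 => "c1"
  'b' x 1 => "b1"
  'a' x 2 => "a2"
Compressed: "a3c1b1a2"
Compressed length: 8

8


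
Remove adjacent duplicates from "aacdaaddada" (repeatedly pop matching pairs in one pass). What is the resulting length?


Input: aacdaaddada
Stack-based adjacent duplicate removal:
  Read 'a': push. Stack: a
  Read 'a': matches stack top 'a' => pop. Stack: (empty)
  Read 'c': push. Stack: c
  Read 'd': push. Stack: cd
  Read 'a': push. Stack: cda
  Read 'a': matches stack top 'a' => pop. Stack: cd
  Read 'd': matches stack top 'd' => pop. Stack: c
  Read 'd': push. Stack: cd
  Read 'a': push. Stack: cda
  Read 'd': push. Stack: cdad
  Read 'a': push. Stack: cdada
Final stack: "cdada" (length 5)

5


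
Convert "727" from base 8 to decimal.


Input: "727" in base 8
Positional expansion:
  Digit '7' (value 7) x 8^2 = 448
  Digit '2' (value 2) x 8^1 = 16
  Digit '7' (value 7) x 8^0 = 7
Sum = 471

471


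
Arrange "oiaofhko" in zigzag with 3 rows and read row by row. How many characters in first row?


Zigzag "oiaofhko" into 3 rows:
Placing characters:
  'o' => row 0
  'i' => row 1
  'a' => row 2
  'o' => row 1
  'f' => row 0
  'h' => row 1
  'k' => row 2
  'o' => row 1
Rows:
  Row 0: "of"
  Row 1: "ioho"
  Row 2: "ak"
First row length: 2

2


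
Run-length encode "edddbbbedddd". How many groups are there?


Input: edddbbbedddd
Scanning for consecutive runs:
  Group 1: 'e' x 1 (positions 0-0)
  Group 2: 'd' x 3 (positions 1-3)
  Group 3: 'b' x 3 (positions 4-6)
  Group 4: 'e' x 1 (positions 7-7)
  Group 5: 'd' x 4 (positions 8-11)
Total groups: 5

5


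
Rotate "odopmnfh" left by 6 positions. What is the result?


Input: "odopmnfh", rotate left by 6
First 6 characters: "odopmn"
Remaining characters: "fh"
Concatenate remaining + first: "fh" + "odopmn" = "fhodopmn"

fhodopmn


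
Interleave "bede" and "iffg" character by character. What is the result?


Interleaving "bede" and "iffg":
  Position 0: 'b' from first, 'i' from second => "bi"
  Position 1: 'e' from first, 'f' from second => "ef"
  Position 2: 'd' from first, 'f' from second => "df"
  Position 3: 'e' from first, 'g' from second => "eg"
Result: biefdfeg

biefdfeg


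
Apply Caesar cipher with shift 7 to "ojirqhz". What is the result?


Caesar cipher: shift "ojirqhz" by 7
  'o' (pos 14) + 7 = pos 21 = 'v'
  'j' (pos 9) + 7 = pos 16 = 'q'
  'i' (pos 8) + 7 = pos 15 = 'p'
  'r' (pos 17) + 7 = pos 24 = 'y'
  'q' (pos 16) + 7 = pos 23 = 'x'
  'h' (pos 7) + 7 = pos 14 = 'o'
  'z' (pos 25) + 7 = pos 6 = 'g'
Result: vqpyxog

vqpyxog


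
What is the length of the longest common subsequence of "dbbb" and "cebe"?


LCS of "dbbb" and "cebe"
DP table:
           c    e    b    e
      0    0    0    0    0
  d   0    0    0    0    0
  b   0    0    0    1    1
  b   0    0    0    1    1
  b   0    0    0    1    1
LCS length = dp[4][4] = 1

1


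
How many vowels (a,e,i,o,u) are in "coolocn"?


Input: coolocn
Checking each character:
  'c' at position 0: consonant
  'o' at position 1: vowel (running total: 1)
  'o' at position 2: vowel (running total: 2)
  'l' at position 3: consonant
  'o' at position 4: vowel (running total: 3)
  'c' at position 5: consonant
  'n' at position 6: consonant
Total vowels: 3

3


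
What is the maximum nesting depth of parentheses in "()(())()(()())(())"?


Input: "()(())()(()())(())"
Tracking depth:
  Position 0 '(': depth becomes 1
  Position 1 ')': depth becomes 0
  Position 2 '(': depth becomes 1
  Position 3 '(': depth becomes 2
  Position 4 ')': depth becomes 1
  Position 5 ')': depth becomes 0
  Position 6 '(': depth becomes 1
  Position 7 ')': depth becomes 0
  Position 8 '(': depth becomes 1
  Position 9 '(': depth becomes 2
  Position 10 ')': depth becomes 1
  Position 11 '(': depth becomes 2
  Position 12 ')': depth becomes 1
  Position 13 ')': depth becomes 0
  Position 14 '(': depth becomes 1
  Position 15 '(': depth becomes 2
  Position 16 ')': depth becomes 1
  Position 17 ')': depth becomes 0
Maximum depth reached: 2

2


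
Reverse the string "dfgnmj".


Input: dfgnmj
Reading characters right to left:
  Position 5: 'j'
  Position 4: 'm'
  Position 3: 'n'
  Position 2: 'g'
  Position 1: 'f'
  Position 0: 'd'
Reversed: jmngfd

jmngfd


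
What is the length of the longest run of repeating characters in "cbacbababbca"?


Input: "cbacbababbca"
Scanning for longest run:
  Position 1 ('b'): new char, reset run to 1
  Position 2 ('a'): new char, reset run to 1
  Position 3 ('c'): new char, reset run to 1
  Position 4 ('b'): new char, reset run to 1
  Position 5 ('a'): new char, reset run to 1
  Position 6 ('b'): new char, reset run to 1
  Position 7 ('a'): new char, reset run to 1
  Position 8 ('b'): new char, reset run to 1
  Position 9 ('b'): continues run of 'b', length=2
  Position 10 ('c'): new char, reset run to 1
  Position 11 ('a'): new char, reset run to 1
Longest run: 'b' with length 2

2


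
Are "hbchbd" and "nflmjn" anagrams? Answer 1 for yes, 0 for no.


Strings: "hbchbd", "nflmjn"
Sorted first:  bbcdhh
Sorted second: fjlmnn
Differ at position 0: 'b' vs 'f' => not anagrams

0


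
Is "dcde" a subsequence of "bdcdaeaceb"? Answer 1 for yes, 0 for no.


Check if "dcde" is a subsequence of "bdcdaeaceb"
Greedy scan:
  Position 0 ('b'): no match needed
  Position 1 ('d'): matches sub[0] = 'd'
  Position 2 ('c'): matches sub[1] = 'c'
  Position 3 ('d'): matches sub[2] = 'd'
  Position 4 ('a'): no match needed
  Position 5 ('e'): matches sub[3] = 'e'
  Position 6 ('a'): no match needed
  Position 7 ('c'): no match needed
  Position 8 ('e'): no match needed
  Position 9 ('b'): no match needed
All 4 characters matched => is a subsequence

1


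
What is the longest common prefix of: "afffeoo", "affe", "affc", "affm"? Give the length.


Words: afffeoo, affe, affc, affm
  Position 0: all 'a' => match
  Position 1: all 'f' => match
  Position 2: all 'f' => match
  Position 3: ('f', 'e', 'c', 'm') => mismatch, stop
LCP = "aff" (length 3)

3


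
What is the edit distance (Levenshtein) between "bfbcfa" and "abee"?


Computing edit distance: "bfbcfa" -> "abee"
DP table:
           a    b    e    e
      0    1    2    3    4
  b   1    1    1    2    3
  f   2    2    2    2    3
  b   3    3    2    3    3
  c   4    4    3    3    4
  f   5    5    4    4    4
  a   6    5    5    5    5
Edit distance = dp[6][4] = 5

5


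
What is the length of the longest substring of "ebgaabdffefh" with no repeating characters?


Input: "ebgaabdffefh"
Sliding window (track last position of each char):
  Position 0 ('e'): window [0,0] length 1 -- new best
  Position 1 ('b'): window [0,1] length 2 -- new best
  Position 2 ('g'): window [0,2] length 3 -- new best
  Position 3 ('a'): window [0,3] length 4 -- new best
  Position 4 ('a'): repeat (last at 3), move window start to 4
  Position 4 ('a'): window [4,4] length 1
  Position 5 ('b'): window [4,5] length 2
  Position 6 ('d'): window [4,6] length 3
  Position 7 ('f'): window [4,7] length 4
  Position 8 ('f'): repeat (last at 7), move window start to 8
  Position 8 ('f'): window [8,8] length 1
  Position 9 ('e'): window [8,9] length 2
  Position 10 ('f'): repeat (last at 8), move window start to 9
  Position 10 ('f'): window [9,10] length 2
  Position 11 ('h'): window [9,11] length 3
Longest substring with no repeats: "ebga" with length 4

4


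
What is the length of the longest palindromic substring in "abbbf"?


Input: "abbbf"
Checking substrings for palindromes:
  [1:4] "bbb" (len 3) => palindrome
  [1:3] "bb" (len 2) => palindrome
  [2:4] "bb" (len 2) => palindrome
Longest palindromic substring: "bbb" with length 3

3


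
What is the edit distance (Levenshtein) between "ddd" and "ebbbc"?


Computing edit distance: "ddd" -> "ebbbc"
DP table:
           e    b    b    b    c
      0    1    2    3    4    5
  d   1    1    2    3    4    5
  d   2    2    2    3    4    5
  d   3    3    3    3    4    5
Edit distance = dp[3][5] = 5

5


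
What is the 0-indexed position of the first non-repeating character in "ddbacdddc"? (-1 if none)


Input: ddbacdddc
Character frequencies:
  'a': 1
  'b': 1
  'c': 2
  'd': 5
Scanning left to right for freq == 1:
  Position 0 ('d'): freq=5, skip
  Position 1 ('d'): freq=5, skip
  Position 2 ('b'): unique! => answer = 2

2


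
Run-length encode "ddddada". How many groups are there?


Input: ddddada
Scanning for consecutive runs:
  Group 1: 'd' x 4 (positions 0-3)
  Group 2: 'a' x 1 (positions 4-4)
  Group 3: 'd' x 1 (positions 5-5)
  Group 4: 'a' x 1 (positions 6-6)
Total groups: 4

4


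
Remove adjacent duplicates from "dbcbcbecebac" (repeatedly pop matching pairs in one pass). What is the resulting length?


Input: dbcbcbecebac
Stack-based adjacent duplicate removal:
  Read 'd': push. Stack: d
  Read 'b': push. Stack: db
  Read 'c': push. Stack: dbc
  Read 'b': push. Stack: dbcb
  Read 'c': push. Stack: dbcbc
  Read 'b': push. Stack: dbcbcb
  Read 'e': push. Stack: dbcbcbe
  Read 'c': push. Stack: dbcbcbec
  Read 'e': push. Stack: dbcbcbece
  Read 'b': push. Stack: dbcbcbeceb
  Read 'a': push. Stack: dbcbcbeceba
  Read 'c': push. Stack: dbcbcbecebac
Final stack: "dbcbcbecebac" (length 12)

12


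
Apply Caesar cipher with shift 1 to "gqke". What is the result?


Caesar cipher: shift "gqke" by 1
  'g' (pos 6) + 1 = pos 7 = 'h'
  'q' (pos 16) + 1 = pos 17 = 'r'
  'k' (pos 10) + 1 = pos 11 = 'l'
  'e' (pos 4) + 1 = pos 5 = 'f'
Result: hrlf

hrlf


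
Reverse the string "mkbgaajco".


Input: mkbgaajco
Reading characters right to left:
  Position 8: 'o'
  Position 7: 'c'
  Position 6: 'j'
  Position 5: 'a'
  Position 4: 'a'
  Position 3: 'g'
  Position 2: 'b'
  Position 1: 'k'
  Position 0: 'm'
Reversed: ocjaagbkm

ocjaagbkm


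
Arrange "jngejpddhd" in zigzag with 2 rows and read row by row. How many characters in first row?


Zigzag "jngejpddhd" into 2 rows:
Placing characters:
  'j' => row 0
  'n' => row 1
  'g' => row 0
  'e' => row 1
  'j' => row 0
  'p' => row 1
  'd' => row 0
  'd' => row 1
  'h' => row 0
  'd' => row 1
Rows:
  Row 0: "jgjdh"
  Row 1: "nepdd"
First row length: 5

5


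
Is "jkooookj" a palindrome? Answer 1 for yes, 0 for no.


Input: jkooookj
Reversed: jkooookj
  Compare pos 0 ('j') with pos 7 ('j'): match
  Compare pos 1 ('k') with pos 6 ('k'): match
  Compare pos 2 ('o') with pos 5 ('o'): match
  Compare pos 3 ('o') with pos 4 ('o'): match
Result: palindrome

1


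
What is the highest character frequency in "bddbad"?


Input: bddbad
Character counts:
  'a': 1
  'b': 2
  'd': 3
Maximum frequency: 3

3


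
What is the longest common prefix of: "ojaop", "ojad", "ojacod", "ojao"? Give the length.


Words: ojaop, ojad, ojacod, ojao
  Position 0: all 'o' => match
  Position 1: all 'j' => match
  Position 2: all 'a' => match
  Position 3: ('o', 'd', 'c', 'o') => mismatch, stop
LCP = "oja" (length 3)

3


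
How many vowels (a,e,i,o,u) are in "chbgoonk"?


Input: chbgoonk
Checking each character:
  'c' at position 0: consonant
  'h' at position 1: consonant
  'b' at position 2: consonant
  'g' at position 3: consonant
  'o' at position 4: vowel (running total: 1)
  'o' at position 5: vowel (running total: 2)
  'n' at position 6: consonant
  'k' at position 7: consonant
Total vowels: 2

2


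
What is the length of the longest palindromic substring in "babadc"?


Input: "babadc"
Checking substrings for palindromes:
  [0:3] "bab" (len 3) => palindrome
  [1:4] "aba" (len 3) => palindrome
Longest palindromic substring: "bab" with length 3

3


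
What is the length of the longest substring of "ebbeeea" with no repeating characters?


Input: "ebbeeea"
Sliding window (track last position of each char):
  Position 0 ('e'): window [0,0] length 1 -- new best
  Position 1 ('b'): window [0,1] length 2 -- new best
  Position 2 ('b'): repeat (last at 1), move window start to 2
  Position 2 ('b'): window [2,2] length 1
  Position 3 ('e'): window [2,3] length 2
  Position 4 ('e'): repeat (last at 3), move window start to 4
  Position 4 ('e'): window [4,4] length 1
  Position 5 ('e'): repeat (last at 4), move window start to 5
  Position 5 ('e'): window [5,5] length 1
  Position 6 ('a'): window [5,6] length 2
Longest substring with no repeats: "eb" with length 2

2


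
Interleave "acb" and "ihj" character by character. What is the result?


Interleaving "acb" and "ihj":
  Position 0: 'a' from first, 'i' from second => "ai"
  Position 1: 'c' from first, 'h' from second => "ch"
  Position 2: 'b' from first, 'j' from second => "bj"
Result: aichbj

aichbj


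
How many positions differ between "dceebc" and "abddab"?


Comparing "dceebc" and "abddab" position by position:
  Position 0: 'd' vs 'a' => DIFFER
  Position 1: 'c' vs 'b' => DIFFER
  Position 2: 'e' vs 'd' => DIFFER
  Position 3: 'e' vs 'd' => DIFFER
  Position 4: 'b' vs 'a' => DIFFER
  Position 5: 'c' vs 'b' => DIFFER
Positions that differ: 6

6


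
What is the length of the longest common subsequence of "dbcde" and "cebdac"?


LCS of "dbcde" and "cebdac"
DP table:
           c    e    b    d    a    c
      0    0    0    0    0    0    0
  d   0    0    0    0    1    1    1
  b   0    0    0    1    1    1    1
  c   0    1    1    1    1    1    2
  d   0    1    1    1    2    2    2
  e   0    1    2    2    2    2    2
LCS length = dp[5][6] = 2

2


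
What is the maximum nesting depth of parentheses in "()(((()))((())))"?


Input: "()(((()))((())))"
Tracking depth:
  Position 0 '(': depth becomes 1
  Position 1 ')': depth becomes 0
  Position 2 '(': depth becomes 1
  Position 3 '(': depth becomes 2
  Position 4 '(': depth becomes 3
  Position 5 '(': depth becomes 4
  Position 6 ')': depth becomes 3
  Position 7 ')': depth becomes 2
  Position 8 ')': depth becomes 1
  Position 9 '(': depth becomes 2
  Position 10 '(': depth becomes 3
  Position 11 '(': depth becomes 4
  Position 12 ')': depth becomes 3
  Position 13 ')': depth becomes 2
  Position 14 ')': depth becomes 1
  Position 15 ')': depth becomes 0
Maximum depth reached: 4

4


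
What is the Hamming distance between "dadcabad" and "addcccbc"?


Comparing "dadcabad" and "addcccbc" position by position:
  Position 0: 'd' vs 'a' => differ
  Position 1: 'a' vs 'd' => differ
  Position 2: 'd' vs 'd' => same
  Position 3: 'c' vs 'c' => same
  Position 4: 'a' vs 'c' => differ
  Position 5: 'b' vs 'c' => differ
  Position 6: 'a' vs 'b' => differ
  Position 7: 'd' vs 'c' => differ
Total differences (Hamming distance): 6

6


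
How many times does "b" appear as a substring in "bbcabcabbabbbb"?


Searching for "b" in "bbcabcabbabbbb"
Scanning each position:
  Position 0: "b" => MATCH
  Position 1: "b" => MATCH
  Position 2: "c" => no
  Position 3: "a" => no
  Position 4: "b" => MATCH
  Position 5: "c" => no
  Position 6: "a" => no
  Position 7: "b" => MATCH
  Position 8: "b" => MATCH
  Position 9: "a" => no
  Position 10: "b" => MATCH
  Position 11: "b" => MATCH
  Position 12: "b" => MATCH
  Position 13: "b" => MATCH
Total occurrences: 9

9


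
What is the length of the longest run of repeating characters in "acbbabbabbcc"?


Input: "acbbabbabbcc"
Scanning for longest run:
  Position 1 ('c'): new char, reset run to 1
  Position 2 ('b'): new char, reset run to 1
  Position 3 ('b'): continues run of 'b', length=2
  Position 4 ('a'): new char, reset run to 1
  Position 5 ('b'): new char, reset run to 1
  Position 6 ('b'): continues run of 'b', length=2
  Position 7 ('a'): new char, reset run to 1
  Position 8 ('b'): new char, reset run to 1
  Position 9 ('b'): continues run of 'b', length=2
  Position 10 ('c'): new char, reset run to 1
  Position 11 ('c'): continues run of 'c', length=2
Longest run: 'b' with length 2

2


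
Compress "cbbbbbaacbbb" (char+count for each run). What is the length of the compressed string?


Input: cbbbbbaacbbb
Runs:
  'c' x 1 => "c1"
  'b' x 5 => "b5"
  'a' x 2 => "a2"
  'c' x 1 => "c1"
  'b' x 3 => "b3"
Compressed: "c1b5a2c1b3"
Compressed length: 10

10


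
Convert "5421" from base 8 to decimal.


Input: "5421" in base 8
Positional expansion:
  Digit '5' (value 5) x 8^3 = 2560
  Digit '4' (value 4) x 8^2 = 256
  Digit '2' (value 2) x 8^1 = 16
  Digit '1' (value 1) x 8^0 = 1
Sum = 2833

2833


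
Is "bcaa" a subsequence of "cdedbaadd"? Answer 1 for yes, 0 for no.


Check if "bcaa" is a subsequence of "cdedbaadd"
Greedy scan:
  Position 0 ('c'): no match needed
  Position 1 ('d'): no match needed
  Position 2 ('e'): no match needed
  Position 3 ('d'): no match needed
  Position 4 ('b'): matches sub[0] = 'b'
  Position 5 ('a'): no match needed
  Position 6 ('a'): no match needed
  Position 7 ('d'): no match needed
  Position 8 ('d'): no match needed
Only matched 1/4 characters => not a subsequence

0


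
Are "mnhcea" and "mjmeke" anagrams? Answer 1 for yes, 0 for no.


Strings: "mnhcea", "mjmeke"
Sorted first:  acehmn
Sorted second: eejkmm
Differ at position 0: 'a' vs 'e' => not anagrams

0


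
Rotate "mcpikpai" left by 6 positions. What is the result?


Input: "mcpikpai", rotate left by 6
First 6 characters: "mcpikp"
Remaining characters: "ai"
Concatenate remaining + first: "ai" + "mcpikp" = "aimcpikp"

aimcpikp


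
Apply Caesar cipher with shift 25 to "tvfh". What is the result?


Caesar cipher: shift "tvfh" by 25
  't' (pos 19) + 25 = pos 18 = 's'
  'v' (pos 21) + 25 = pos 20 = 'u'
  'f' (pos 5) + 25 = pos 4 = 'e'
  'h' (pos 7) + 25 = pos 6 = 'g'
Result: sueg

sueg


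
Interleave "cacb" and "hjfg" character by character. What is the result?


Interleaving "cacb" and "hjfg":
  Position 0: 'c' from first, 'h' from second => "ch"
  Position 1: 'a' from first, 'j' from second => "aj"
  Position 2: 'c' from first, 'f' from second => "cf"
  Position 3: 'b' from first, 'g' from second => "bg"
Result: chajcfbg

chajcfbg


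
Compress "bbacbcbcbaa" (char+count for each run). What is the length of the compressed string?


Input: bbacbcbcbaa
Runs:
  'b' x 2 => "b2"
  'a' x 1 => "a1"
  'c' x 1 => "c1"
  'b' x 1 => "b1"
  'c' x 1 => "c1"
  'b' x 1 => "b1"
  'c' x 1 => "c1"
  'b' x 1 => "b1"
  'a' x 2 => "a2"
Compressed: "b2a1c1b1c1b1c1b1a2"
Compressed length: 18

18


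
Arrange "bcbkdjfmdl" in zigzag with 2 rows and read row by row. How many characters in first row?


Zigzag "bcbkdjfmdl" into 2 rows:
Placing characters:
  'b' => row 0
  'c' => row 1
  'b' => row 0
  'k' => row 1
  'd' => row 0
  'j' => row 1
  'f' => row 0
  'm' => row 1
  'd' => row 0
  'l' => row 1
Rows:
  Row 0: "bbdfd"
  Row 1: "ckjml"
First row length: 5

5


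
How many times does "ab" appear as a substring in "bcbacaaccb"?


Searching for "ab" in "bcbacaaccb"
Scanning each position:
  Position 0: "bc" => no
  Position 1: "cb" => no
  Position 2: "ba" => no
  Position 3: "ac" => no
  Position 4: "ca" => no
  Position 5: "aa" => no
  Position 6: "ac" => no
  Position 7: "cc" => no
  Position 8: "cb" => no
Total occurrences: 0

0


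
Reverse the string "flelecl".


Input: flelecl
Reading characters right to left:
  Position 6: 'l'
  Position 5: 'c'
  Position 4: 'e'
  Position 3: 'l'
  Position 2: 'e'
  Position 1: 'l'
  Position 0: 'f'
Reversed: lcelelf

lcelelf
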